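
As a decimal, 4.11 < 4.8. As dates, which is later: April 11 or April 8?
April 11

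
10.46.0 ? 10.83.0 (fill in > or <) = <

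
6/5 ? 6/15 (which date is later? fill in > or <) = <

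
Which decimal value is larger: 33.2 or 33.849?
33.849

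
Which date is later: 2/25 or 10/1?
10/1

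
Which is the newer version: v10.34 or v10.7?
v10.34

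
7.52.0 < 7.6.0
False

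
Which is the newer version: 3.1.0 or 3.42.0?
3.42.0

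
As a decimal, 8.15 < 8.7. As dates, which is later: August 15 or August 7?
August 15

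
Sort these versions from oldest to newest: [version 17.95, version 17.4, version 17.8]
[version 17.4, version 17.8, version 17.95]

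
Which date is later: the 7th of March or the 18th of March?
the 18th of March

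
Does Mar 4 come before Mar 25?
Yes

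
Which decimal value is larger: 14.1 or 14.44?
14.44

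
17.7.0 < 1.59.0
False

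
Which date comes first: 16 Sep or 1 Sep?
1 Sep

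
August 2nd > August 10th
False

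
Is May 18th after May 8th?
Yes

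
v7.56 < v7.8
False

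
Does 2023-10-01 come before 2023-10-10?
Yes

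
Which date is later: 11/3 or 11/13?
11/13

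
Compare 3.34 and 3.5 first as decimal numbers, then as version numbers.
As decimals: 3.34 < 3.5. As versions: v3.34 > v3.5 (minor version 34 > 5).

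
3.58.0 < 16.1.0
True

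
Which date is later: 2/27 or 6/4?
6/4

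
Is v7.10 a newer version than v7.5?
Yes. Version numbers are compared segment by segment as integers, not as decimals: minor version 10 > 5, so v7.10 > v7.5 (even though the decimal 7.10 < 7.5).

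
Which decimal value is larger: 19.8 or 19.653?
19.8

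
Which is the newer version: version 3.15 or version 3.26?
version 3.26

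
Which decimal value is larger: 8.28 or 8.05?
8.28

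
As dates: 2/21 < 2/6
False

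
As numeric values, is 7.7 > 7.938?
False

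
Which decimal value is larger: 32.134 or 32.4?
32.4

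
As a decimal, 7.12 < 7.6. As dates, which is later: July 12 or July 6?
July 12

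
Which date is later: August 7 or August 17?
August 17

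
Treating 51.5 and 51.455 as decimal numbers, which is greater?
51.5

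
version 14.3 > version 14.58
False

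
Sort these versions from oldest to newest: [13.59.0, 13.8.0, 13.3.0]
[13.3.0, 13.8.0, 13.59.0]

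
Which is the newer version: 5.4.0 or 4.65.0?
5.4.0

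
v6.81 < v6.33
False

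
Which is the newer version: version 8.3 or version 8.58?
version 8.58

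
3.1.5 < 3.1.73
True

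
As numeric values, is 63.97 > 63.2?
True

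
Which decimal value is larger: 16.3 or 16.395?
16.395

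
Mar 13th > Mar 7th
True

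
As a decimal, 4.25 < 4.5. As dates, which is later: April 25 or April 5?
April 25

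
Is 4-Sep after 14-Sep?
No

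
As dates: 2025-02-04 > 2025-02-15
False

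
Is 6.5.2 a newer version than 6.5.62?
No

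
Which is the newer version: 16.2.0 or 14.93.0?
16.2.0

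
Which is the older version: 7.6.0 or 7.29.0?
7.6.0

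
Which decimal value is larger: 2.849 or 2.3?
2.849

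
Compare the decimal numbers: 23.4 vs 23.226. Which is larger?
23.4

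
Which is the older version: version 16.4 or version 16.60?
version 16.4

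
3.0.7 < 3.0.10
True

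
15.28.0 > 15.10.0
True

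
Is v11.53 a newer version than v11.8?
Yes. Version numbers are compared segment by segment as integers, not as decimals: minor version 53 > 8, so v11.53 > v11.8 (even though the decimal 11.53 < 11.8).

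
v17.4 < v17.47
True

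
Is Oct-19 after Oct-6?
Yes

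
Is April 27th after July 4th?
No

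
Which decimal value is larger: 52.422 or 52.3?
52.422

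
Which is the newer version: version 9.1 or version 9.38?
version 9.38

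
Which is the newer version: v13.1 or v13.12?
v13.12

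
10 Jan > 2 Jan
True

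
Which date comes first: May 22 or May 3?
May 3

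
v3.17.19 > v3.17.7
True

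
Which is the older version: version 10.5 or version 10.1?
version 10.1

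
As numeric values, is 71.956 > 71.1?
True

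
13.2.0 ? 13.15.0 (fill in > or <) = <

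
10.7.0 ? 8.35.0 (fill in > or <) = >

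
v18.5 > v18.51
False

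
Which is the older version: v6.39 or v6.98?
v6.39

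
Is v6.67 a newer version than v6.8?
Yes. Version numbers are compared segment by segment as integers, not as decimals: minor version 67 > 8, so v6.67 > v6.8 (even though the decimal 6.67 < 6.8).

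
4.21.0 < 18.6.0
True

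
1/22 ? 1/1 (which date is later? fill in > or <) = >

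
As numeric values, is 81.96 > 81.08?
True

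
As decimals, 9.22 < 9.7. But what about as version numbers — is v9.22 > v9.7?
True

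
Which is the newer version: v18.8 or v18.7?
v18.8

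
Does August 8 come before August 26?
Yes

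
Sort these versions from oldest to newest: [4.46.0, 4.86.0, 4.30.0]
[4.30.0, 4.46.0, 4.86.0]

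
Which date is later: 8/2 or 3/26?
8/2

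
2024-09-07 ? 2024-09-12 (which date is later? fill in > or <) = <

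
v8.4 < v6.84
False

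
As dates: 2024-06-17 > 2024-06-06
True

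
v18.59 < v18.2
False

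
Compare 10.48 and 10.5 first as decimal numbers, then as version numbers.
As decimals: 10.48 < 10.5. As versions: v10.48 > v10.5 (minor version 48 > 5).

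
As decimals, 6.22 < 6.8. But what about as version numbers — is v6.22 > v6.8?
True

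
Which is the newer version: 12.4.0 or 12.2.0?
12.4.0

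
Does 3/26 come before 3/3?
No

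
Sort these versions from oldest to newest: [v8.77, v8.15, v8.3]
[v8.3, v8.15, v8.77]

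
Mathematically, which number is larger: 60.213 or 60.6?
60.6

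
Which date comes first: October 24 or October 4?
October 4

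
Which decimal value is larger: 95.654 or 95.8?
95.8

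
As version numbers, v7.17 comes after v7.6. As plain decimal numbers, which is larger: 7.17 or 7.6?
7.6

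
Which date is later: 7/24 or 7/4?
7/24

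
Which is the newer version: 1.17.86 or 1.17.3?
1.17.86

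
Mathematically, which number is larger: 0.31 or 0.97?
0.97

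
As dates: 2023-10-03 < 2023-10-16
True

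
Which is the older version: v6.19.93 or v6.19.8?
v6.19.8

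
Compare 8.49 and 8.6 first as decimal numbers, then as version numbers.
As decimals: 8.49 < 8.6. As versions: v8.49 > v8.6 (minor version 49 > 6).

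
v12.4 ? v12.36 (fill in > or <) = <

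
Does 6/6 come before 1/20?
No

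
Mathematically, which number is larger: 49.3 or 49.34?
49.34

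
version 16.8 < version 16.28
True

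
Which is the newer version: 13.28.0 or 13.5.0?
13.28.0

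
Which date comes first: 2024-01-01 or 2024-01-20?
2024-01-01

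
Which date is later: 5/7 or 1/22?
5/7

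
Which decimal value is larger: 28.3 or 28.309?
28.309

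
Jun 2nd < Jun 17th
True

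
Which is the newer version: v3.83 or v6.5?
v6.5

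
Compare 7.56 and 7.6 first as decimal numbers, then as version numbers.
As decimals: 7.56 < 7.6. As versions: v7.56 > v7.6 (minor version 56 > 6).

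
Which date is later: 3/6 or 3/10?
3/10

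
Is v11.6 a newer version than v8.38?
Yes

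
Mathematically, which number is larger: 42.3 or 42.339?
42.339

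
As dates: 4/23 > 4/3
True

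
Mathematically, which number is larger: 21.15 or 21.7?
21.7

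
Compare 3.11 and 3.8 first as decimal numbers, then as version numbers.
As decimals: 3.11 < 3.8. As versions: v3.11 > v3.8 (minor version 11 > 8).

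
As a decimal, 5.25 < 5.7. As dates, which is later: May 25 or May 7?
May 25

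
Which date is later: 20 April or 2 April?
20 April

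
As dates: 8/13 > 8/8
True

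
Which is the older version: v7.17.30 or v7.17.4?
v7.17.4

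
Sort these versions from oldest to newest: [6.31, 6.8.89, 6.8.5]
[6.8.5, 6.8.89, 6.31]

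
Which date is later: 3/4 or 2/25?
3/4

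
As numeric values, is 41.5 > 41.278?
True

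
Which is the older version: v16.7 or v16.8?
v16.7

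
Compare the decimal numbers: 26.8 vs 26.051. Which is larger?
26.8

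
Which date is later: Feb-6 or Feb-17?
Feb-17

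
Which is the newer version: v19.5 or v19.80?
v19.80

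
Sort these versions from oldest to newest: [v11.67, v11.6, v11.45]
[v11.6, v11.45, v11.67]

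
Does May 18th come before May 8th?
No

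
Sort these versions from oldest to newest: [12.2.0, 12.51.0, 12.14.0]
[12.2.0, 12.14.0, 12.51.0]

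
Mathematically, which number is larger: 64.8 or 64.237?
64.8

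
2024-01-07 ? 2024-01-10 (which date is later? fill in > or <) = <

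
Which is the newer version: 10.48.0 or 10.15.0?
10.48.0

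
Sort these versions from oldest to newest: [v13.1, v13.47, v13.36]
[v13.1, v13.36, v13.47]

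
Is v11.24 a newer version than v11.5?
Yes. Version numbers are compared segment by segment as integers, not as decimals: minor version 24 > 5, so v11.24 > v11.5 (even though the decimal 11.24 < 11.5).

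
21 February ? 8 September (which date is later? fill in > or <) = <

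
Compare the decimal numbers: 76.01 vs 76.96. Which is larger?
76.96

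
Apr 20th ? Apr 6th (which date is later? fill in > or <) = >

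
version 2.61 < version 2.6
False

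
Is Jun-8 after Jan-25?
Yes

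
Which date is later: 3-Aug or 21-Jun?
3-Aug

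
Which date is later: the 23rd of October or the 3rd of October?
the 23rd of October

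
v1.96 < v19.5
True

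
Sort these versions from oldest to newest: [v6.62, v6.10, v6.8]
[v6.8, v6.10, v6.62]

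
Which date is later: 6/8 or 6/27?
6/27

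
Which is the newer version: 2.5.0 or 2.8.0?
2.8.0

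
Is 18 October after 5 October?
Yes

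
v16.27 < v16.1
False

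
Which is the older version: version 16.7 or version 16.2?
version 16.2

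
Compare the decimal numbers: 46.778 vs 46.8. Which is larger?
46.8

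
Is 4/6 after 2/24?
Yes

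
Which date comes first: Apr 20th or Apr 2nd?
Apr 2nd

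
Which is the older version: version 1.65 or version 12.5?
version 1.65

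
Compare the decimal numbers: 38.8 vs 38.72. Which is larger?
38.8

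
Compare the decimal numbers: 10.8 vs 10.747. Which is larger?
10.8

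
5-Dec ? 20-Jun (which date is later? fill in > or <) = >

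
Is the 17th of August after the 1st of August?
Yes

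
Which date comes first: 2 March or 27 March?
2 March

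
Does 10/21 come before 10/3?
No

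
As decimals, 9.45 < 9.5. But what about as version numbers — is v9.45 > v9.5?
True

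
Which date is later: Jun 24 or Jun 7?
Jun 24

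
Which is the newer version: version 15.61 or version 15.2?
version 15.61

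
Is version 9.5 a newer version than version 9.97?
No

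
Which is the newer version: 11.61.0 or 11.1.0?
11.61.0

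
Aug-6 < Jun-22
False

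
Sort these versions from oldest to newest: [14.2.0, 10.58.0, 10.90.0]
[10.58.0, 10.90.0, 14.2.0]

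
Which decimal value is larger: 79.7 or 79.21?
79.7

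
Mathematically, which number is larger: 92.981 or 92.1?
92.981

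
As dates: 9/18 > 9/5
True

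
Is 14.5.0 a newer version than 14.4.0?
Yes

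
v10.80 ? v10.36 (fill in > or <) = >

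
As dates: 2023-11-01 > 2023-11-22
False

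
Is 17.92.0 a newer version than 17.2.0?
Yes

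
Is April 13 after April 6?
Yes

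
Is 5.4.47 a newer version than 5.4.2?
Yes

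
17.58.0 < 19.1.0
True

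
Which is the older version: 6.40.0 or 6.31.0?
6.31.0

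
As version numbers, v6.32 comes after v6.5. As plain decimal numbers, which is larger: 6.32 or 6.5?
6.5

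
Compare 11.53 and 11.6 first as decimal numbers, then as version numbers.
As decimals: 11.53 < 11.6. As versions: v11.53 > v11.6 (minor version 53 > 6).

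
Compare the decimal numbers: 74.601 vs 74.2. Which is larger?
74.601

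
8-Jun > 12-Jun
False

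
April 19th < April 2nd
False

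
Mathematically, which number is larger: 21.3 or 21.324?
21.324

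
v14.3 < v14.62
True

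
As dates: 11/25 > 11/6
True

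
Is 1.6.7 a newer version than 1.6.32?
No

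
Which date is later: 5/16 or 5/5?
5/16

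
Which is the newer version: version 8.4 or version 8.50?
version 8.50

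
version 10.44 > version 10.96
False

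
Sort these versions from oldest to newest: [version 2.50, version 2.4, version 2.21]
[version 2.4, version 2.21, version 2.50]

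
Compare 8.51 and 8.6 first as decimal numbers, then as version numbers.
As decimals: 8.51 < 8.6. As versions: v8.51 > v8.6 (minor version 51 > 6).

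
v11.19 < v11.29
True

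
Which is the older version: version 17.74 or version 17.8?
version 17.8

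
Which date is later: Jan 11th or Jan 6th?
Jan 11th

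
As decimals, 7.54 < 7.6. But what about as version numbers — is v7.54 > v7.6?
True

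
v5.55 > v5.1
True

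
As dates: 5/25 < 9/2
True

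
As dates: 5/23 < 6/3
True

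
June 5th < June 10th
True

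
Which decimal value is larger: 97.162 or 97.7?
97.7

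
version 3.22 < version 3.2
False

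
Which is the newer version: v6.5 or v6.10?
v6.10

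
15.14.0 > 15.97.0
False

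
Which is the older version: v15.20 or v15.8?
v15.8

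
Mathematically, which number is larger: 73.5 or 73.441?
73.5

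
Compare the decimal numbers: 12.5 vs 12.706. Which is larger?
12.706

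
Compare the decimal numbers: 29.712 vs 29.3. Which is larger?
29.712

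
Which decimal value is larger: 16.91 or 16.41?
16.91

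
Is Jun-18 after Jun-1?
Yes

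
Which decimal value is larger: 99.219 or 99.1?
99.219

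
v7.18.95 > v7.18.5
True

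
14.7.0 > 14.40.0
False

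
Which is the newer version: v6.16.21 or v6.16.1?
v6.16.21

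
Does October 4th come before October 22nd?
Yes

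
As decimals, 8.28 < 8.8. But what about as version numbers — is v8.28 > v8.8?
True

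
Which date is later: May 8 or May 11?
May 11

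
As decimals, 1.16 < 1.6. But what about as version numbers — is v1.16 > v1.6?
True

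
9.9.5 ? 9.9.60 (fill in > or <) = <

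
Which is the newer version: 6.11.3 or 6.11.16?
6.11.16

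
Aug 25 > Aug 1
True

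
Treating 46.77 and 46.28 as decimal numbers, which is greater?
46.77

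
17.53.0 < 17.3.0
False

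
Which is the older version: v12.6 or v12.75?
v12.6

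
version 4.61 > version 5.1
False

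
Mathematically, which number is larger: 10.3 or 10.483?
10.483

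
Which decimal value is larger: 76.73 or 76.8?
76.8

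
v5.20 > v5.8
True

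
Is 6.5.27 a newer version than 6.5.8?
Yes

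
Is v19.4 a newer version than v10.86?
Yes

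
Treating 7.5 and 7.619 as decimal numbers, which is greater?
7.619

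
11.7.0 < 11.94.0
True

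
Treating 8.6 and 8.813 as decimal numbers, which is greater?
8.813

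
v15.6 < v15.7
True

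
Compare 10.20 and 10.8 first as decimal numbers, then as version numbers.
As decimals: 10.20 < 10.8. As versions: v10.20 > v10.8 (minor version 20 > 8).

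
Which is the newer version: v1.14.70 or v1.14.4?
v1.14.70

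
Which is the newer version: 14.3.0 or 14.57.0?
14.57.0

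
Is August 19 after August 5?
Yes. Day 19 comes after day 5 in August — this is a date comparison, not a decimal one (the decimal 8.19 would be smaller than 8.5).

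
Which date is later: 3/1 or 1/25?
3/1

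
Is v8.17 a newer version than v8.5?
Yes. Version numbers are compared segment by segment as integers, not as decimals: minor version 17 > 5, so v8.17 > v8.5 (even though the decimal 8.17 < 8.5).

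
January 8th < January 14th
True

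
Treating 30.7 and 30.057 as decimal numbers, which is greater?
30.7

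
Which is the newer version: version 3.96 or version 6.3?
version 6.3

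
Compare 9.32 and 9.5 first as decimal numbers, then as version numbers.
As decimals: 9.32 < 9.5. As versions: v9.32 > v9.5 (minor version 32 > 5).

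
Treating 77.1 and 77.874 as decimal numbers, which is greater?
77.874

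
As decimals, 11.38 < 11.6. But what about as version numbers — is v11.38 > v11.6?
True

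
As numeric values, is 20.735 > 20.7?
True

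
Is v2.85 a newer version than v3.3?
No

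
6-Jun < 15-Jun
True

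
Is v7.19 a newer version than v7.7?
Yes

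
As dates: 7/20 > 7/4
True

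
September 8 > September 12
False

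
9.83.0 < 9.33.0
False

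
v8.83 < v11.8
True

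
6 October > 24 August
True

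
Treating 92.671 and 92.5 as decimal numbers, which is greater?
92.671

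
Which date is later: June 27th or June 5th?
June 27th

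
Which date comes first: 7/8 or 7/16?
7/8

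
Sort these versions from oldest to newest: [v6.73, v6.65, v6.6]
[v6.6, v6.65, v6.73]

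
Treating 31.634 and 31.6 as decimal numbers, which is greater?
31.634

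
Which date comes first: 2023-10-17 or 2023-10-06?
2023-10-06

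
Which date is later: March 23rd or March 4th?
March 23rd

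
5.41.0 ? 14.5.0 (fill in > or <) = <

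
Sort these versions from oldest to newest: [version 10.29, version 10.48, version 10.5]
[version 10.5, version 10.29, version 10.48]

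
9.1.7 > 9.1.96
False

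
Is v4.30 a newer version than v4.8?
Yes. Version numbers are compared segment by segment as integers, not as decimals: minor version 30 > 8, so v4.30 > v4.8 (even though the decimal 4.30 < 4.8).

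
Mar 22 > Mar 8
True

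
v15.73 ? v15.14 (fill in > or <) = >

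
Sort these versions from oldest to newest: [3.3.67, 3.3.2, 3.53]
[3.3.2, 3.3.67, 3.53]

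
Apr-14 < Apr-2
False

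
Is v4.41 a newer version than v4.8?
Yes. Version numbers are compared segment by segment as integers, not as decimals: minor version 41 > 8, so v4.41 > v4.8 (even though the decimal 4.41 < 4.8).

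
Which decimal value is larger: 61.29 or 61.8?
61.8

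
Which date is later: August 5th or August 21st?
August 21st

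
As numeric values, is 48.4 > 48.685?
False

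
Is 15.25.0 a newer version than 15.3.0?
Yes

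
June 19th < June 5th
False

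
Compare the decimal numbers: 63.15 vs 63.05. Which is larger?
63.15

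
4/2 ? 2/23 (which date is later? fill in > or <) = >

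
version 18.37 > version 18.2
True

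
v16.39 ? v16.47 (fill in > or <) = <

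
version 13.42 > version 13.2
True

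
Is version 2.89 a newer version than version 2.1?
Yes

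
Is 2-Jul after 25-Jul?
No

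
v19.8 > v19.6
True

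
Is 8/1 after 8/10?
No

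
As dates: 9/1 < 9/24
True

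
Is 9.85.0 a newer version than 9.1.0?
Yes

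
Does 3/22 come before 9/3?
Yes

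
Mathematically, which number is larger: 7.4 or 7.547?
7.547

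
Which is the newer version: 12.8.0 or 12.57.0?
12.57.0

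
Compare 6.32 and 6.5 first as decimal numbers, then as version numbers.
As decimals: 6.32 < 6.5. As versions: v6.32 > v6.5 (minor version 32 > 5).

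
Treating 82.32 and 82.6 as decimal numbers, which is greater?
82.6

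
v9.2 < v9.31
True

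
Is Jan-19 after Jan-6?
Yes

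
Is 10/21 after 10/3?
Yes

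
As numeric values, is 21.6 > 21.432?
True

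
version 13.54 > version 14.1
False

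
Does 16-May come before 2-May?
No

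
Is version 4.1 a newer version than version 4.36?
No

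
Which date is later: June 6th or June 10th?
June 10th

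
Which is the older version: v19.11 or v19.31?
v19.11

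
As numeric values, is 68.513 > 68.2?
True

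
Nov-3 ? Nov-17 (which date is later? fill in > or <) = <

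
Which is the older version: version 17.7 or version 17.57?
version 17.7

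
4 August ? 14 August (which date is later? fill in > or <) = <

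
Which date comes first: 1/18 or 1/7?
1/7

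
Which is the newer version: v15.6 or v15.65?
v15.65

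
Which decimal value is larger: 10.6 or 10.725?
10.725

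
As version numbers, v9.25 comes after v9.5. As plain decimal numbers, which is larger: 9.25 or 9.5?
9.5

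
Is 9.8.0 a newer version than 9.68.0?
No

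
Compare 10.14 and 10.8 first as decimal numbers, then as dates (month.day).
As decimals: 10.14 < 10.8. As dates: 10/14 is later than 10/8 (day 14 > day 8).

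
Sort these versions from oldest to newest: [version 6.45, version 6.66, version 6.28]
[version 6.28, version 6.45, version 6.66]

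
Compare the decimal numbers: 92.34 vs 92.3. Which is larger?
92.34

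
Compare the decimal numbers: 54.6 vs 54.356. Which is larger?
54.6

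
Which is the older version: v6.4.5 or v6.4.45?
v6.4.5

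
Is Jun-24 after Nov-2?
No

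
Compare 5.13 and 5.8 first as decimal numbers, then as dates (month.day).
As decimals: 5.13 < 5.8. As dates: 5/13 is later than 5/8 (day 13 > day 8).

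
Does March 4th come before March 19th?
Yes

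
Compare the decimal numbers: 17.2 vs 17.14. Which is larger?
17.2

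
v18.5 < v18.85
True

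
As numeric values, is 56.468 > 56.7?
False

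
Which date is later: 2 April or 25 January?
2 April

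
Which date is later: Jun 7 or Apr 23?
Jun 7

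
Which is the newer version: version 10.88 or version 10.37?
version 10.88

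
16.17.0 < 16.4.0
False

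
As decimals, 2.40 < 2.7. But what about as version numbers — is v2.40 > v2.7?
True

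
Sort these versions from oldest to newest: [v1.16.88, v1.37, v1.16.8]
[v1.16.8, v1.16.88, v1.37]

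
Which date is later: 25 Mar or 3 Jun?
3 Jun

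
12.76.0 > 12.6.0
True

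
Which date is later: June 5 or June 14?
June 14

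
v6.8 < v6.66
True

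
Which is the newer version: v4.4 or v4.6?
v4.6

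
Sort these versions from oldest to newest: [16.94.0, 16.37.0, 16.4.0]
[16.4.0, 16.37.0, 16.94.0]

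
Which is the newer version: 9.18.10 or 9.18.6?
9.18.10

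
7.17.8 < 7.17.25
True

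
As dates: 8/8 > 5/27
True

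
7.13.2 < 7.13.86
True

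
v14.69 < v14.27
False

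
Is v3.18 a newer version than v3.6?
Yes. Version numbers are compared segment by segment as integers, not as decimals: minor version 18 > 6, so v3.18 > v3.6 (even though the decimal 3.18 < 3.6).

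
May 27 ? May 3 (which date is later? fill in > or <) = >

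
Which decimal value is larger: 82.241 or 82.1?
82.241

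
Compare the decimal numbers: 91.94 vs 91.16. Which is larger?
91.94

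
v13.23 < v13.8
False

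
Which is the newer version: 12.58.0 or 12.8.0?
12.58.0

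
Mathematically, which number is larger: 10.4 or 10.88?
10.88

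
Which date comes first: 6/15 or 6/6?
6/6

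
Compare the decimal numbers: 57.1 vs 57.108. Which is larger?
57.108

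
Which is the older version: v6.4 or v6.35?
v6.4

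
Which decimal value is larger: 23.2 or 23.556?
23.556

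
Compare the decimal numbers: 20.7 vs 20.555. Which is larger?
20.7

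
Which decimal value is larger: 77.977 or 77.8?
77.977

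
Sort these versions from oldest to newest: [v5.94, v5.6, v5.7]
[v5.6, v5.7, v5.94]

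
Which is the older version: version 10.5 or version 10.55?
version 10.5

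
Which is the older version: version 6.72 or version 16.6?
version 6.72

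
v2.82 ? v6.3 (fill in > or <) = <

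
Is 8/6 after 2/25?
Yes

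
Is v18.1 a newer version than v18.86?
No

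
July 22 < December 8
True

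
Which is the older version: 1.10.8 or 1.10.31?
1.10.8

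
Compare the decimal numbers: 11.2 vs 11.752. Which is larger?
11.752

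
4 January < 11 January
True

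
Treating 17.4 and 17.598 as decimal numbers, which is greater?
17.598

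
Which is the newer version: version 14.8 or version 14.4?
version 14.8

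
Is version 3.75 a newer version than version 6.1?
No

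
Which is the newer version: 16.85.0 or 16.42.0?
16.85.0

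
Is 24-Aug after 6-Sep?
No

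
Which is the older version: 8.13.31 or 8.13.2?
8.13.2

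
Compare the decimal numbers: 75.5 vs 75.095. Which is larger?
75.5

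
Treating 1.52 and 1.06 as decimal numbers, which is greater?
1.52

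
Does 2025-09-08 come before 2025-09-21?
Yes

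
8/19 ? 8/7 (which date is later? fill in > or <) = >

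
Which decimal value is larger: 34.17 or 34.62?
34.62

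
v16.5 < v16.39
True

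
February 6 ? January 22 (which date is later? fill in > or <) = >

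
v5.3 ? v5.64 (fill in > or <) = <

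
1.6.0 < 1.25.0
True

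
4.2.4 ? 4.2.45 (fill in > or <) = <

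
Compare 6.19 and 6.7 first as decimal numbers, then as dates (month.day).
As decimals: 6.19 < 6.7. As dates: 6/19 is later than 6/7 (day 19 > day 7).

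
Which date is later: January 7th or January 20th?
January 20th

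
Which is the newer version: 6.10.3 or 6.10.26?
6.10.26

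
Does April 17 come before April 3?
No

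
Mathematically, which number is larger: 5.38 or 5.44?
5.44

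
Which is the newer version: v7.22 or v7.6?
v7.22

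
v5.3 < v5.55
True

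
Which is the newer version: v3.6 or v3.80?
v3.80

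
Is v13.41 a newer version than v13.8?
Yes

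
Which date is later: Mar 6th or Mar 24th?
Mar 24th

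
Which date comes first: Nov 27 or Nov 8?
Nov 8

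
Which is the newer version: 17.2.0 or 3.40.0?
17.2.0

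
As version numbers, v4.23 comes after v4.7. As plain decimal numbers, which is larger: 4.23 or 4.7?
4.7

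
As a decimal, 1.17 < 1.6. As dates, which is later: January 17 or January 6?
January 17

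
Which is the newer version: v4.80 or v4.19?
v4.80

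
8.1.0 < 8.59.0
True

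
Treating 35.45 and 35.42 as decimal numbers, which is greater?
35.45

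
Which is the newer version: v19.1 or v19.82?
v19.82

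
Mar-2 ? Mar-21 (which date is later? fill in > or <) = <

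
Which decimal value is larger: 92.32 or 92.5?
92.5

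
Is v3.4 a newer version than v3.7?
No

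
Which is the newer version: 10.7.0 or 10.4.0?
10.7.0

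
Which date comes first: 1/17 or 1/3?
1/3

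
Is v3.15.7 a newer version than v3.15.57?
No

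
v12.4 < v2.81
False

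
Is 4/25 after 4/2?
Yes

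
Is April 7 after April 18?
No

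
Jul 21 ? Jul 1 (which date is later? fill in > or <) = >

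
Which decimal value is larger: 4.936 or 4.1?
4.936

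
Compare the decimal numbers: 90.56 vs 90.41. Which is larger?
90.56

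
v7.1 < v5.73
False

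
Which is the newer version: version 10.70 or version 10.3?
version 10.70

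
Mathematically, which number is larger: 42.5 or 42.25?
42.5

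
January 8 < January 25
True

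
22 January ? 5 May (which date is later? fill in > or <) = <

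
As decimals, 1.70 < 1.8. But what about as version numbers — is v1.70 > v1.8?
True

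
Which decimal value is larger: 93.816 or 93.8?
93.816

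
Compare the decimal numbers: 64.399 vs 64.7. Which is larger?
64.7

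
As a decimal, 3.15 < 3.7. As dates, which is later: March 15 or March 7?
March 15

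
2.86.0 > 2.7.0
True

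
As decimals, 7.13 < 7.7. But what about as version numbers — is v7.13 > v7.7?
True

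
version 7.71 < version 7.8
False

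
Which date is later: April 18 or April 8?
April 18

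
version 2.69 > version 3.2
False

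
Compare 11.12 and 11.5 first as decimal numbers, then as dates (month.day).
As decimals: 11.12 < 11.5. As dates: 11/12 is later than 11/5 (day 12 > day 5).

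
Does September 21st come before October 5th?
Yes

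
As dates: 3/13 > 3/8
True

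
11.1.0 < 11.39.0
True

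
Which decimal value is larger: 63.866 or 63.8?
63.866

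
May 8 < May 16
True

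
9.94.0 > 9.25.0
True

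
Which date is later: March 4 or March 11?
March 11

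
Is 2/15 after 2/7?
Yes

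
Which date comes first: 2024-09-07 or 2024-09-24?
2024-09-07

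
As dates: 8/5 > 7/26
True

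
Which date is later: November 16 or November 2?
November 16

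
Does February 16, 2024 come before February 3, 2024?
No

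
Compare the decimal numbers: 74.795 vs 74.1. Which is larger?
74.795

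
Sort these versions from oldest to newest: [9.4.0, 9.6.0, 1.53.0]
[1.53.0, 9.4.0, 9.6.0]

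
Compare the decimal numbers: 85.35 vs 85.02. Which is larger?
85.35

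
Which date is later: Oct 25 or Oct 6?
Oct 25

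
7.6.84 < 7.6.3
False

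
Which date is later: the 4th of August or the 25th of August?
the 25th of August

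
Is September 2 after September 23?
No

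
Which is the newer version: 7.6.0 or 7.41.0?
7.41.0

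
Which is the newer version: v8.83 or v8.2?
v8.83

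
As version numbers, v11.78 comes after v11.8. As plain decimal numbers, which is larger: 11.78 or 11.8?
11.8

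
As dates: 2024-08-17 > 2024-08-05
True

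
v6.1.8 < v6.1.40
True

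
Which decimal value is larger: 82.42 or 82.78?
82.78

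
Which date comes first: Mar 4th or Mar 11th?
Mar 4th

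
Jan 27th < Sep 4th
True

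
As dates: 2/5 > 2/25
False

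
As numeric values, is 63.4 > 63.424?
False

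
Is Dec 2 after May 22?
Yes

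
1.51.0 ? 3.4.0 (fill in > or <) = <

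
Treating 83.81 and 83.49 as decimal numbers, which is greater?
83.81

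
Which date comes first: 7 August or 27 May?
27 May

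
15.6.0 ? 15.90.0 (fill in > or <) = <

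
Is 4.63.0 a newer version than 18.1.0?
No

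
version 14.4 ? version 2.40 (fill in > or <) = >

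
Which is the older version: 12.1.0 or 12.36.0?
12.1.0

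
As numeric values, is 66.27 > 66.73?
False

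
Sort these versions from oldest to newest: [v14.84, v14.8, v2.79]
[v2.79, v14.8, v14.84]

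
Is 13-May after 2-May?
Yes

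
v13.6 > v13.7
False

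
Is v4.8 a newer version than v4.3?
Yes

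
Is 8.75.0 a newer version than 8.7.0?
Yes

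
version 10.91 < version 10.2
False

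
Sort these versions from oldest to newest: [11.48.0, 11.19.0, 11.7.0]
[11.7.0, 11.19.0, 11.48.0]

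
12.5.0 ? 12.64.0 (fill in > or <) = <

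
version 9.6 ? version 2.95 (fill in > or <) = >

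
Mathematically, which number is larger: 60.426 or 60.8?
60.8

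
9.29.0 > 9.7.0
True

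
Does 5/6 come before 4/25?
No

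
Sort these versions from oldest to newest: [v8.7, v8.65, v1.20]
[v1.20, v8.7, v8.65]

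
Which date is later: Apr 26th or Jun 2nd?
Jun 2nd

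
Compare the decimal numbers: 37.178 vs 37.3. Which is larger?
37.3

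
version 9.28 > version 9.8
True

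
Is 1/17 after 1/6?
Yes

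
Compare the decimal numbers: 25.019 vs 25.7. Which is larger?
25.7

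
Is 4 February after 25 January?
Yes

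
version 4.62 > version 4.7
True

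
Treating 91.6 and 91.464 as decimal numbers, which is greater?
91.6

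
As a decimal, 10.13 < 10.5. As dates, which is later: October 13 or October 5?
October 13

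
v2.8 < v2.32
True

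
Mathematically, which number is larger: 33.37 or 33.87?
33.87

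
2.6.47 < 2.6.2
False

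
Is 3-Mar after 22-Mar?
No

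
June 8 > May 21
True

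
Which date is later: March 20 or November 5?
November 5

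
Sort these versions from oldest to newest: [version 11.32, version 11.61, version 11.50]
[version 11.32, version 11.50, version 11.61]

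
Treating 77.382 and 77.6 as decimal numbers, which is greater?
77.6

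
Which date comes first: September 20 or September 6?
September 6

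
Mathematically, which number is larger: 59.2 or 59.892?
59.892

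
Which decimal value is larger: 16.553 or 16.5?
16.553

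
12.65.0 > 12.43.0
True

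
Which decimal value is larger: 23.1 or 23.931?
23.931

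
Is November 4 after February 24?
Yes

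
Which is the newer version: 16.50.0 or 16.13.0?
16.50.0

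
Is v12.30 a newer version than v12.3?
Yes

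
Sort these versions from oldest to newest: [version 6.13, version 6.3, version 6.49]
[version 6.3, version 6.13, version 6.49]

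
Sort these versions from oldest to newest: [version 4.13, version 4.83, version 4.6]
[version 4.6, version 4.13, version 4.83]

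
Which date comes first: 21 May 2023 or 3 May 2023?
3 May 2023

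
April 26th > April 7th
True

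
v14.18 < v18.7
True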